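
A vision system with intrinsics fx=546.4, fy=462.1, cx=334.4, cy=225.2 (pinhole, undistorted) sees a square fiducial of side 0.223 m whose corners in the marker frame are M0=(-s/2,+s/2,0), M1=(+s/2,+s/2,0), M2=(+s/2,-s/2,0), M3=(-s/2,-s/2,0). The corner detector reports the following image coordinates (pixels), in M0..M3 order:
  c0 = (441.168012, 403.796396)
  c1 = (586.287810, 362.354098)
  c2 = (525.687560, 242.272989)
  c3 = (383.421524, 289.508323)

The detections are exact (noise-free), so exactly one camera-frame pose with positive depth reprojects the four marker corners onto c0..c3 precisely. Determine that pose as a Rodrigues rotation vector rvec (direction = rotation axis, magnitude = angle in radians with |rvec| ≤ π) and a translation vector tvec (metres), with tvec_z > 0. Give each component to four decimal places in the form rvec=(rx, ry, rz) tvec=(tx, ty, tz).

Intrinsics K: fx=546.4, fy=462.1, cx=334.4, cy=225.2
Marker side s = 0.223 m; corners in marker frame (Z=0):
  M0 = (-0.1115, +0.1115, 0)
  M1 = (+0.1115, +0.1115, 0)
  M2 = (+0.1115, -0.1115, 0)
  M3 = (-0.1115, -0.1115, 0)
Detected image corners:
  c0 = (441.168012, 403.796396) px
  c1 = (586.287810, 362.354098) px
  c2 = (525.687560, 242.272989) px
  c3 = (383.421524, 289.508323) px
Planar DLT: solve 8×8 A·h = b for H (H[2,2]=1):
  H  [+537.39228 +266.12820 +482.37757]
  H  [-270.52112 +525.79771 +325.04173]
  H  [-0.22095 +0.00193 +1.00000]
B = K⁻¹H; ‖b₁‖=1.236377, ‖b₂‖=1.236377; λ = 2/(‖b₁‖+‖b₂‖) = 0.808815, sign → tz>0 ⇒ λ=+0.808815
r₁ = λ·B[:,0] = (+0.90485,-0.38640,-0.17871); r₂ = λ·B[:,1] = (+0.39298,+0.91954,+0.00156)
r₃ = r₁×r₂ = (+0.16373,-0.07164,+0.98390); SVD([r₁ r₂ r₃]) → R = UVᵀ:
  R  [+0.90485 +0.39298 +0.16373]
  R  [-0.38640 +0.91954 -0.07164]
  R  [-0.17871 +0.00156 +0.98390]
t = (+0.21905, +0.17475, +0.80881) m
tr R = 2.808297; θ = arccos((tr R − 1)/2) = 0.441414 rad = 25.291°
axis k = ((R−Rᵀ)₃₂, (R−Rᵀ)₁₃, (R−Rᵀ)₂₁) / (2 sinθ) = (+0.085674, +0.400775, -0.912162)
rvec = θ·k = (+0.037818, +0.176908, -0.402641)

rvec=(0.0378, 0.1769, -0.4026) tvec=(0.2190, 0.1748, 0.8088)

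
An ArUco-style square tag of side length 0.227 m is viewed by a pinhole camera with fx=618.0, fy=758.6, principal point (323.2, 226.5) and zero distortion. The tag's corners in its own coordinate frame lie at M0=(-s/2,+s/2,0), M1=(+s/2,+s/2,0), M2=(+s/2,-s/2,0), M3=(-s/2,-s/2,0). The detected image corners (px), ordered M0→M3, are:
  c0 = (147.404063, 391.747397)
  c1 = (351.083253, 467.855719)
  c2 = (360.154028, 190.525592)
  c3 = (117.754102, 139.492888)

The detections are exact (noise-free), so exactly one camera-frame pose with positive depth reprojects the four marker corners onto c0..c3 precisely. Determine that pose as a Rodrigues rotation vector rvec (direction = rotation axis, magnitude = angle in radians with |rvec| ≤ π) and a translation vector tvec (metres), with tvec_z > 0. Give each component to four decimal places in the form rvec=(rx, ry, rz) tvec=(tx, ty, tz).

Intrinsics K: fx=618.0, fy=758.6, cx=323.2, cy=226.5
Marker side s = 0.227 m; corners in marker frame (Z=0):
  M0 = (-0.1135, +0.1135, 0)
  M1 = (+0.1135, +0.1135, 0)
  M2 = (+0.1135, -0.1135, 0)
  M3 = (-0.1135, -0.1135, 0)
Detected image corners:
  c0 = (147.404063, 391.747397) px
  c1 = (351.083253, 467.855719) px
  c2 = (360.154028, 190.525592) px
  c3 = (117.754102, 139.492888) px
Planar DLT: solve 8×8 A·h = b for H (H[2,2]=1):
  H  [+826.58580 +244.73233 +236.87224]
  H  [+104.33919 +1398.46217 +307.12718]
  H  [-0.60751 +0.79281 +1.00000]
B = K⁻¹H; ‖b₁‖=1.791809, ‖b₂‖=1.791809; λ = 2/(‖b₁‖+‖b₂‖) = 0.558095, sign → tz>0 ⇒ λ=+0.558095
r₁ = λ·B[:,0] = (+0.92378,+0.17799,-0.33905); r₂ = λ·B[:,1] = (-0.01039,+0.89673,+0.44246)
r₃ = r₁×r₂ = (+0.38279,-0.40521,+0.83023); SVD([r₁ r₂ r₃]) → R = UVᵀ:
  R  [+0.92378 -0.01039 +0.38279]
  R  [+0.17799 +0.89673 -0.40521]
  R  [-0.33905 +0.44246 +0.83023]
t = (-0.07796, +0.05932, +0.55810) m
tr R = 2.650730; θ = arccos((tr R − 1)/2) = 0.599948 rad = 34.374°
axis k = ((R−Rᵀ)₃₂, (R−Rᵀ)₁₃, (R−Rᵀ)₂₁) / (2 sinθ) = (+0.750686, +0.639249, +0.166827)
rvec = θ·k = (+0.450373, +0.383516, +0.100088)

rvec=(0.4504, 0.3835, 0.1001) tvec=(-0.0780, 0.0593, 0.5581)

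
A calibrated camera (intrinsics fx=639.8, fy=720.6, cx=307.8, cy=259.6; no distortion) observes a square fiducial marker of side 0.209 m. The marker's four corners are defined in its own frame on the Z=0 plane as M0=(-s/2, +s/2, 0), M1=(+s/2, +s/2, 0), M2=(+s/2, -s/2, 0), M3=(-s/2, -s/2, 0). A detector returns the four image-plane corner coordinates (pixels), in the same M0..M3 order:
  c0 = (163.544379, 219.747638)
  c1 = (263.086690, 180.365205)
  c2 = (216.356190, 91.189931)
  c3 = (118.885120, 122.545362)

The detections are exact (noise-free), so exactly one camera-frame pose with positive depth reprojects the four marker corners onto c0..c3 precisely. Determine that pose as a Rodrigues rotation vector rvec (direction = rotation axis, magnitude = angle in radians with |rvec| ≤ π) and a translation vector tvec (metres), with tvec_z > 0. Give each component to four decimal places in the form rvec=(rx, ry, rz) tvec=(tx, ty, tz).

Intrinsics K: fx=639.8, fy=720.6, cx=307.8, cy=259.6
Marker side s = 0.209 m; corners in marker frame (Z=0):
  M0 = (-0.1045, +0.1045, 0)
  M1 = (+0.1045, +0.1045, 0)
  M2 = (+0.1045, -0.1045, 0)
  M3 = (-0.1045, -0.1045, 0)
Detected image corners:
  c0 = (163.544379, 219.747638) px
  c1 = (263.086690, 180.365205) px
  c2 = (216.356190, 91.189931) px
  c3 = (118.885120, 122.545362) px
Planar DLT: solve 8×8 A·h = b for H (H[2,2]=1):
  H  [+531.75910 +171.54440 +191.51233]
  H  [-119.93468 +407.16655 +151.66636]
  H  [+0.31797 -0.24810 +1.00000]
B = K⁻¹H; ‖b₁‖=0.799977, ‖b₂‖=0.799977; λ = 2/(‖b₁‖+‖b₂‖) = 1.250036, sign → tz>0 ⇒ λ=+1.250036
r₁ = λ·B[:,0] = (+0.84773,-0.35125,+0.39748); r₂ = λ·B[:,1] = (+0.48437,+0.81805,-0.31014)
r₃ = r₁×r₂ = (-0.21622,+0.45544,+0.86361); SVD([r₁ r₂ r₃]) → R = UVᵀ:
  R  [+0.84773 +0.48437 -0.21622]
  R  [-0.35125 +0.81805 +0.45544]
  R  [+0.39748 -0.31014 +0.86361]
t = (-0.22720, -0.18723, +1.25004) m
tr R = 2.529384; θ = arccos((tr R − 1)/2) = 0.700233 rad = 40.120°
axis k = ((R−Rᵀ)₃₂, (R−Rᵀ)₁₃, (R−Rᵀ)₂₁) / (2 sinθ) = (-0.594028, -0.476181, -0.648369)
rvec = θ·k = (-0.415958, -0.333438, -0.454009)

rvec=(-0.4160, -0.3334, -0.4540) tvec=(-0.2272, -0.1872, 1.2500)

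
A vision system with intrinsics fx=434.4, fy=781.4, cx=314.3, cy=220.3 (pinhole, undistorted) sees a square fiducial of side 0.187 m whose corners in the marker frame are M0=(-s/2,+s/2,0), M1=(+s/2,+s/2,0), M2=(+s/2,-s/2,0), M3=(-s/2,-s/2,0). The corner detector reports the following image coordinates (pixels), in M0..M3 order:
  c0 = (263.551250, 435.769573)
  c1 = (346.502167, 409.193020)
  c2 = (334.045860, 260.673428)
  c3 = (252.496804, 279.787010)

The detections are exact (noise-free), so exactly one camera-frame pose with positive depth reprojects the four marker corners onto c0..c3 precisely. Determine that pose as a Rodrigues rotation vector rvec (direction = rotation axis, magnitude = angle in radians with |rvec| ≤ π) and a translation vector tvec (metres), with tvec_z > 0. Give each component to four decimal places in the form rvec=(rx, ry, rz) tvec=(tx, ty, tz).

Intrinsics K: fx=434.4, fy=781.4, cx=314.3, cy=220.3
Marker side s = 0.187 m; corners in marker frame (Z=0):
  M0 = (-0.0935, +0.0935, 0)
  M1 = (+0.0935, +0.0935, 0)
  M2 = (+0.0935, -0.0935, 0)
  M3 = (-0.0935, -0.0935, 0)
Detected image corners:
  c0 = (263.551250, 435.769573) px
  c1 = (346.502167, 409.193020) px
  c2 = (334.045860, 260.673428) px
  c3 = (252.496804, 279.787010) px
Planar DLT: solve 8×8 A·h = b for H (H[2,2]=1):
  H  [+512.55846 +25.28313 +300.01510]
  H  [-37.68588 +770.11431 +345.19981]
  H  [+0.24323 -0.12591 +1.00000]
B = K⁻¹H; ‖b₁‖=1.039565, ‖b₂‖=1.039565; λ = 2/(‖b₁‖+‖b₂‖) = 0.961941, sign → tz>0 ⇒ λ=+0.961941
r₁ = λ·B[:,0] = (+0.96573,-0.11236,+0.23398); r₂ = λ·B[:,1] = (+0.14362,+0.98219,-0.12112)
r₃ = r₁×r₂ = (-0.21620,+0.15057,+0.96467); SVD([r₁ r₂ r₃]) → R = UVᵀ:
  R  [+0.96573 +0.14362 -0.21620]
  R  [-0.11236 +0.98219 +0.15057]
  R  [+0.23398 -0.12112 +0.96467]
t = (-0.03163, +0.15376, +0.96194) m
tr R = 2.912591; θ = arccos((tr R − 1)/2) = 0.296738 rad = 17.002°
axis k = ((R−Rᵀ)₃₂, (R−Rᵀ)₁₃, (R−Rᵀ)₂₁) / (2 sinθ) = (-0.464572, -0.769793, -0.437712)
rvec = θ·k = (-0.137856, -0.228427, -0.129886)

rvec=(-0.1379, -0.2284, -0.1299) tvec=(-0.0316, 0.1538, 0.9619)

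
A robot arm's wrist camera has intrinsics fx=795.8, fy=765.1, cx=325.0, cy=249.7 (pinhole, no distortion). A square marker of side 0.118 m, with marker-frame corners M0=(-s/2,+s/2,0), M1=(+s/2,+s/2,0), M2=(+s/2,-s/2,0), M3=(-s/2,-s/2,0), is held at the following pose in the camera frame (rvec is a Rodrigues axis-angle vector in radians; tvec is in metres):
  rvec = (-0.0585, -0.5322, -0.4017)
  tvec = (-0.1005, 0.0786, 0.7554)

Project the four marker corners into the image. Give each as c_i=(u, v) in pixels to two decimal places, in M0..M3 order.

Intrinsics K: fx=795.8, fy=765.1, cx=325.0, cy=249.7
Marker side s = 0.118 m; corners in marker frame (Z=0):
  M0 = (-0.0590, +0.0590, 0)
  M1 = (+0.0590, +0.0590, 0)
  M2 = (+0.0590, -0.0590, 0)
  M3 = (-0.0590, -0.0590, 0)
rvec = (-0.0585, -0.5322, -0.4017), |rvec| = θ = 0.66934 rad = 38.351°
Rodrigues: sinθ=0.62047, 1−cosθ=0.21577; R = I + sinθ·[k]× + (1−cosθ)·[k]×²:
    [+0.78588 +0.38736 -0.48202]
    [-0.35738 +0.92064 +0.15719]
    [+0.50466 +0.04873 +0.86194]
t = (-0.1005, 0.0786, 0.7554) m
M0: Pc = R·M0+t = (-0.12401, +0.15400, +0.72850); u = 795.8·(-0.12401)/0.72850 + 325.0 = 189.5314, v = 765.1·(+0.15400)/0.72850 + 249.7 = 411.4399
M1: Pc = R·M1+t = (-0.03128, +0.11183, +0.78805); u = 795.8·(-0.03128)/0.78805 + 325.0 = 293.4136, v = 765.1·(+0.11183)/0.78805 + 249.7 = 358.2756
M2: Pc = R·M2+t = (-0.07699, +0.00320, +0.78230); u = 795.8·(-0.07699)/0.78230 + 325.0 = 246.6837, v = 765.1·(+0.00320)/0.78230 + 249.7 = 252.8269
M3: Pc = R·M3+t = (-0.16972, +0.04537, +0.72275); u = 795.8·(-0.16972)/0.72275 + 325.0 = 138.1247, v = 765.1·(+0.04537)/0.72275 + 249.7 = 297.7259

c0=(189.53, 411.44) c1=(293.41, 358.28) c2=(246.68, 252.83) c3=(138.12, 297.73)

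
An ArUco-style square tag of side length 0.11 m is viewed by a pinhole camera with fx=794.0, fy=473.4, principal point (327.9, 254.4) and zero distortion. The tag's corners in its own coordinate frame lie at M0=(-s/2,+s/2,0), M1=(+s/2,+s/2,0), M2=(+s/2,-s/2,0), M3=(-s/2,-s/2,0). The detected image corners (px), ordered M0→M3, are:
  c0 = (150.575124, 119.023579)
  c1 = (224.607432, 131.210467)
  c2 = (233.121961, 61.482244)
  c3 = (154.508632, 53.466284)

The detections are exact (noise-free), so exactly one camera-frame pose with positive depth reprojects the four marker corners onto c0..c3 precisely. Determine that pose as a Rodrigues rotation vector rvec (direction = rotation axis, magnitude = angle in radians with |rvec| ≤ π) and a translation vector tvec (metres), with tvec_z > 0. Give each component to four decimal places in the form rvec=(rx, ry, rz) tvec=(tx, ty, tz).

rvec=(0.3573, 0.6100, 0.2525) tvec=(-0.1407, -0.2764, 0.8060)

Intrinsics K: fx=794.0, fy=473.4, cx=327.9, cy=254.4
Marker side s = 0.11 m; corners in marker frame (Z=0):
  M0 = (-0.0550, +0.0550, 0)
  M1 = (+0.0550, +0.0550, 0)
  M2 = (+0.0550, -0.0550, 0)
  M3 = (-0.0550, -0.0550, 0)
Detected image corners:
  c0 = (150.575124, 119.023579) px
  c1 = (224.607432, 131.210467) px
  c2 = (233.121961, 61.482244) px
  c3 = (154.508632, 53.466284) px
Planar DLT: solve 8×8 A·h = b for H (H[2,2]=1):
  H  [+572.31206 +38.33735 +189.28740]
  H  [+34.43590 +659.36584 +92.03822]
  H  [-0.63432 +0.49392 +1.00000]
B = K⁻¹H; ‖b₁‖=1.240659, ‖b₂‖=1.240659; λ = 2/(‖b₁‖+‖b₂‖) = 0.806023, sign → tz>0 ⇒ λ=+0.806023
r₁ = λ·B[:,0] = (+0.79212,+0.33338,-0.51127); r₂ = λ·B[:,1] = (-0.12549,+0.90871,+0.39811)
r₃ = r₁×r₂ = (+0.59732,-0.25119,+0.76165); SVD([r₁ r₂ r₃]) → R = UVᵀ:
  R  [+0.79212 -0.12549 +0.59732]
  R  [+0.33338 +0.90871 -0.25119]
  R  [-0.51127 +0.39811 +0.76165]
t = (-0.14071, -0.27644, +0.80602) m
tr R = 2.462478; θ = arccos((tr R − 1)/2) = 0.750660 rad = 43.010°
axis k = ((R−Rᵀ)₃₂, (R−Rᵀ)₁₃, (R−Rᵀ)₂₁) / (2 sinθ) = (+0.475947, +0.812611, +0.336360)
rvec = θ·k = (+0.357274, +0.609994, +0.252492)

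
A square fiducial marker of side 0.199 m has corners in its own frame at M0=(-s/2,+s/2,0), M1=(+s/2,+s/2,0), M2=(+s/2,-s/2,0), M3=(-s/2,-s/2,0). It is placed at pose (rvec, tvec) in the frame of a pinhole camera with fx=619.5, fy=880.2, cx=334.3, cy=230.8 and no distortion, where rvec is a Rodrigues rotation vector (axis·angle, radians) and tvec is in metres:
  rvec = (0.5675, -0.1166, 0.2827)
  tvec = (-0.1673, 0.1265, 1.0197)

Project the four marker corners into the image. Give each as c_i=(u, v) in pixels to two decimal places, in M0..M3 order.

Intrinsics K: fx=619.5, fy=880.2, cx=334.3, cy=230.8
Marker side s = 0.199 m; corners in marker frame (Z=0):
  M0 = (-0.0995, +0.0995, 0)
  M1 = (+0.0995, +0.0995, 0)
  M2 = (+0.0995, -0.0995, 0)
  M3 = (-0.0995, -0.0995, 0)
rvec = (0.5675, -0.1166, 0.2827), |rvec| = θ = 0.64465 rad = 36.936°
Rodrigues: sinθ=0.60092, 1−cosθ=0.20069; R = I + sinθ·[k]× + (1−cosθ)·[k]×²:
    [+0.95484 -0.29548 -0.03121]
    [+0.23157 +0.80588 -0.54492]
    [+0.18617 +0.51308 +0.83791]
t = (-0.1673, 0.1265, 1.0197) m
M0: Pc = R·M0+t = (-0.29171, +0.18364, +1.05223); u = 619.5·(-0.29171)/1.05223 + 334.3 = 162.5576, v = 880.2·(+0.18364)/1.05223 + 230.8 = 384.4200
M1: Pc = R·M1+t = (-0.10169, +0.22973, +1.08928); u = 619.5·(-0.10169)/1.08928 + 334.3 = 276.4642, v = 880.2·(+0.22973)/1.08928 + 230.8 = 416.4322
M2: Pc = R·M2+t = (-0.04289, +0.06936, +0.98717); u = 619.5·(-0.04289)/0.98717 + 334.3 = 307.3822, v = 880.2·(+0.06936)/0.98717 + 230.8 = 292.6406
M3: Pc = R·M3+t = (-0.23291, +0.02327, +0.95012); u = 619.5·(-0.23291)/0.95012 + 334.3 = 182.4404, v = 880.2·(+0.02327)/0.95012 + 230.8 = 252.3614

c0=(162.56, 384.42) c1=(276.46, 416.43) c2=(307.38, 292.64) c3=(182.44, 252.36)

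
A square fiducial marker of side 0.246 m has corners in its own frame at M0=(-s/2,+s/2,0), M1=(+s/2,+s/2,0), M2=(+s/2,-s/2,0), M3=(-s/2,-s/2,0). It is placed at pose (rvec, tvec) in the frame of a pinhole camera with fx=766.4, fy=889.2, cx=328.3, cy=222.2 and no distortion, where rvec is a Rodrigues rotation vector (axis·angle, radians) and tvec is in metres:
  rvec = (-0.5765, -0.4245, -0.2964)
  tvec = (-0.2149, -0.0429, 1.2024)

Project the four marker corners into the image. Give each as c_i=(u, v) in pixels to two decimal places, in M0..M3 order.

c0=(134.70, 282.75) c1=(289.85, 249.49) c2=(238.16, 114.15) c3=(92.72, 131.41)

Intrinsics K: fx=766.4, fy=889.2, cx=328.3, cy=222.2
Marker side s = 0.246 m; corners in marker frame (Z=0):
  M0 = (-0.1230, +0.1230, 0)
  M1 = (+0.1230, +0.1230, 0)
  M2 = (+0.1230, -0.1230, 0)
  M3 = (-0.1230, -0.1230, 0)
rvec = (-0.5765, -0.4245, -0.2964), |rvec| = θ = 0.77486 rad = 44.396°
Rodrigues: sinθ=0.69961, 1−cosθ=0.28548; R = I + sinθ·[k]× + (1−cosθ)·[k]×²:
    [+0.87255 +0.38398 -0.30203]
    [-0.15126 +0.80020 +0.58034]
    [+0.46453 -0.46069 +0.75629]
t = (-0.2149, -0.0429, 1.2024) m
M0: Pc = R·M0+t = (-0.27499, +0.07413, +1.08860); u = 766.4·(-0.27499)/1.08860 + 328.3 = 134.6976, v = 889.2·(+0.07413)/1.08860 + 222.2 = 282.7511
M1: Pc = R·M1+t = (-0.06035, +0.03692, +1.20287); u = 766.4·(-0.06035)/1.20287 + 328.3 = 289.8501, v = 889.2·(+0.03692)/1.20287 + 222.2 = 249.4926
M2: Pc = R·M2+t = (-0.15481, -0.15993, +1.31620); u = 766.4·(-0.15481)/1.31620 + 328.3 = 238.1592, v = 889.2·(-0.15993)/1.31620 + 222.2 = 114.1549
M3: Pc = R·M3+t = (-0.36945, -0.12272, +1.20193); u = 766.4·(-0.36945)/1.20193 + 328.3 = 92.7215, v = 889.2·(-0.12272)/1.20193 + 222.2 = 131.4102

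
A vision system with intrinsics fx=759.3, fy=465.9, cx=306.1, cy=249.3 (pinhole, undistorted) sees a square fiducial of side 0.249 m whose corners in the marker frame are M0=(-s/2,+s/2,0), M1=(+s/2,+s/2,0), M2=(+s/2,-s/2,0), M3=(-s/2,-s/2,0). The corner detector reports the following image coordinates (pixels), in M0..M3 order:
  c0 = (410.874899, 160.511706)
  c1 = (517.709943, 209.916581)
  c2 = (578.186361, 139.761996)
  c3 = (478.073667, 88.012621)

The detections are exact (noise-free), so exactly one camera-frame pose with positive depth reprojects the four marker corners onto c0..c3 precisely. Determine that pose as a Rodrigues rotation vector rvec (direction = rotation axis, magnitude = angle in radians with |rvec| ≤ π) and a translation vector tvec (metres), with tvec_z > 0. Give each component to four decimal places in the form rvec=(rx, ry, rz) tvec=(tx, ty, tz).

Intrinsics K: fx=759.3, fy=465.9, cx=306.1, cy=249.3
Marker side s = 0.249 m; corners in marker frame (Z=0):
  M0 = (-0.1245, +0.1245, 0)
  M1 = (+0.1245, +0.1245, 0)
  M2 = (+0.1245, -0.1245, 0)
  M3 = (-0.1245, -0.1245, 0)
Detected image corners:
  c0 = (410.874899, 160.511706) px
  c1 = (517.709943, 209.916581) px
  c2 = (578.186361, 139.761996) px
  c3 = (478.073667, 88.012621) px
Planar DLT: solve 8×8 A·h = b for H (H[2,2]=1):
  H  [+524.78117 -317.95760 +498.12790]
  H  [+236.17574 +267.65236 +149.69072]
  H  [+0.22054 -0.12485 +1.00000]
B = K⁻¹H; ‖b₁‖=0.750050, ‖b₂‖=0.750050; λ = 2/(‖b₁‖+‖b₂‖) = 1.333244, sign → tz>0 ⇒ λ=+1.333244
r₁ = λ·B[:,0] = (+0.80292,+0.51852,+0.29403); r₂ = λ·B[:,1] = (-0.49119,+0.85500,-0.16646)
r₃ = r₁×r₂ = (-0.33771,-0.01077,+0.94119); SVD([r₁ r₂ r₃]) → R = UVᵀ:
  R  [+0.80292 -0.49119 -0.33771]
  R  [+0.51852 +0.85500 -0.01077]
  R  [+0.29403 -0.16646 +0.94119]
t = (+0.33718, -0.28505, +1.33324) m
tr R = 2.599110; θ = arccos((tr R − 1)/2) = 0.644242 rad = 36.912°
axis k = ((R−Rᵀ)₃₂, (R−Rᵀ)₁₃, (R−Rᵀ)₂₁) / (2 sinθ) = (-0.129607, -0.525928, +0.840596)
rvec = θ·k = (-0.083499, -0.338825, +0.541548)

rvec=(-0.0835, -0.3388, 0.5415) tvec=(0.3372, -0.2850, 1.3332)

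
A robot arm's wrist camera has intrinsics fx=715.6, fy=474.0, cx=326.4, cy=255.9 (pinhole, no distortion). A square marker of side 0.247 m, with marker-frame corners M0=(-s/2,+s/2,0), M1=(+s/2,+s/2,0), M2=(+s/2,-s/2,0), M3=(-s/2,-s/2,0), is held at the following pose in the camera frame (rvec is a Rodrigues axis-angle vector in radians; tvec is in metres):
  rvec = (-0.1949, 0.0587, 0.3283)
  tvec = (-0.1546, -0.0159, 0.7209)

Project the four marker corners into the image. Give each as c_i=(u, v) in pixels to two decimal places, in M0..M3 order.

c0=(12.19, 295.89) c1=(245.10, 350.72) c2=(328.71, 196.56) c3=(107.14, 149.46)

Intrinsics K: fx=715.6, fy=474.0, cx=326.4, cy=255.9
Marker side s = 0.247 m; corners in marker frame (Z=0):
  M0 = (-0.1235, +0.1235, 0)
  M1 = (+0.1235, +0.1235, 0)
  M2 = (+0.1235, -0.1235, 0)
  M3 = (-0.1235, -0.1235, 0)
rvec = (-0.1949, 0.0587, 0.3283), |rvec| = θ = 0.38628 rad = 22.132°
Rodrigues: sinθ=0.37675, 1−cosθ=0.07368; R = I + sinθ·[k]× + (1−cosθ)·[k]×²:
    [+0.94507 -0.32585 +0.02565]
    [+0.31455 +0.92802 +0.19961]
    [-0.08885 -0.18057 +0.97954]
t = (-0.1546, -0.0159, 0.7209) m
M0: Pc = R·M0+t = (-0.31156, +0.05986, +0.70957); u = 715.6·(-0.31156)/0.70957 + 326.4 = 12.1945, v = 474.0·(+0.05986)/0.70957 + 255.9 = 295.8895
M1: Pc = R·M1+t = (-0.07813, +0.13756, +0.68763); u = 715.6·(-0.07813)/0.68763 + 326.4 = 245.0966, v = 474.0·(+0.13756)/0.68763 + 255.9 = 350.7217
M2: Pc = R·M2+t = (+0.00236, -0.09166, +0.73223); u = 715.6·(+0.00236)/0.73223 + 326.4 = 328.7051, v = 474.0·(-0.09166)/0.73223 + 255.9 = 196.5625
M3: Pc = R·M3+t = (-0.23107, -0.16936, +0.75417); u = 715.6·(-0.23107)/0.75417 + 326.4 = 107.1439, v = 474.0·(-0.16936)/0.75417 + 255.9 = 149.4588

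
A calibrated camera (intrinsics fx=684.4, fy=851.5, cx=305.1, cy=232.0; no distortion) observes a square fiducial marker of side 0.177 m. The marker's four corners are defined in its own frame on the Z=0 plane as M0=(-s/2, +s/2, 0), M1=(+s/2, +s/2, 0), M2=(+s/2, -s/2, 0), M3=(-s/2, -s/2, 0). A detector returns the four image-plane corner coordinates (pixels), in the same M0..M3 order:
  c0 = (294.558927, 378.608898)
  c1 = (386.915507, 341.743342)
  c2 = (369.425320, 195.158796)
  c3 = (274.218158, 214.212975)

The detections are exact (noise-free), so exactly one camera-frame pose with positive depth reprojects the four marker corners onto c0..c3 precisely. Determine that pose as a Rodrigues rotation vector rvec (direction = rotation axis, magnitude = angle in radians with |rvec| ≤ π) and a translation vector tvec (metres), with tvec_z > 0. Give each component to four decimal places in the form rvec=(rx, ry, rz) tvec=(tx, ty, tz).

Intrinsics K: fx=684.4, fy=851.5, cx=305.1, cy=232.0
Marker side s = 0.177 m; corners in marker frame (Z=0):
  M0 = (-0.0885, +0.0885, 0)
  M1 = (+0.0885, +0.0885, 0)
  M2 = (+0.0885, -0.0885, 0)
  M3 = (-0.0885, -0.0885, 0)
Detected image corners:
  c0 = (294.558927, 378.608898) px
  c1 = (386.915507, 341.743342) px
  c2 = (369.425320, 195.158796) px
  c3 = (274.218158, 214.212975) px
Planar DLT: solve 8×8 A·h = b for H (H[2,2]=1):
  H  [+746.57635 +119.57034 +334.02809]
  H  [+26.65858 +886.78994 +281.89498]
  H  [+0.65432 +0.03975 +1.00000]
B = K⁻¹H; ‖b₁‖=1.043259, ‖b₂‖=1.043259; λ = 2/(‖b₁‖+‖b₂‖) = 0.958535, sign → tz>0 ⇒ λ=+0.958535
r₁ = λ·B[:,0] = (+0.76602,-0.14088,+0.62719); r₂ = λ·B[:,1] = (+0.15048,+0.98788,+0.03811)
r₃ = r₁×r₂ = (-0.62496,+0.06519,+0.77793); SVD([r₁ r₂ r₃]) → R = UVᵀ:
  R  [+0.76602 +0.15048 -0.62496]
  R  [-0.14088 +0.98788 +0.06519]
  R  [+0.62719 +0.03811 +0.77793]
t = (+0.04052, +0.05617, +0.95854) m
tr R = 2.531831; θ = arccos((tr R − 1)/2) = 0.698332 rad = 40.011°
axis k = ((R−Rᵀ)₃₂, (R−Rᵀ)₁₃, (R−Rᵀ)₂₁) / (2 sinθ) = (-0.021062, -0.973765, -0.226578)
rvec = θ·k = (-0.014708, -0.680012, -0.158226)

rvec=(-0.0147, -0.6800, -0.1582) tvec=(0.0405, 0.0562, 0.9585)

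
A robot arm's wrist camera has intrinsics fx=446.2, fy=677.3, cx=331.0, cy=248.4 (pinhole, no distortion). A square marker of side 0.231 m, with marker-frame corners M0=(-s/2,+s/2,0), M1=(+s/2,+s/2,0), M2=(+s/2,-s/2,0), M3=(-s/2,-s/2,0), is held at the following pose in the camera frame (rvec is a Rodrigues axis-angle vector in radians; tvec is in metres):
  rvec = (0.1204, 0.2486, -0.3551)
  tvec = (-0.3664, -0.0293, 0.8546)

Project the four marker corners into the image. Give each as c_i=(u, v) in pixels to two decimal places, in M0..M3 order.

c0=(116.25, 336.48) c1=(213.01, 281.15) c2=(165.36, 103.34) c3=(70.02, 171.99)

Intrinsics K: fx=446.2, fy=677.3, cx=331.0, cy=248.4
Marker side s = 0.231 m; corners in marker frame (Z=0):
  M0 = (-0.1155, +0.1155, 0)
  M1 = (+0.1155, +0.1155, 0)
  M2 = (+0.1155, -0.1155, 0)
  M3 = (-0.1155, -0.1155, 0)
rvec = (0.1204, 0.2486, -0.3551), |rvec| = θ = 0.44988 rad = 25.776°
Rodrigues: sinθ=0.43486, 1−cosθ=0.09950; R = I + sinθ·[k]× + (1−cosθ)·[k]×²:
    [+0.90762 +0.35796 +0.21928]
    [-0.32853 +0.93088 -0.15978]
    [-0.26132 +0.07298 +0.96249]
t = (-0.3664, -0.0293, 0.8546) m
M0: Pc = R·M0+t = (-0.42989, +0.11616, +0.89321); u = 446.2·(-0.42989)/0.89321 + 331.0 = 116.2519, v = 677.3·(+0.11616)/0.89321 + 248.4 = 336.4825
M1: Pc = R·M1+t = (-0.22023, +0.04027, +0.83285); u = 446.2·(-0.22023)/0.83285 + 331.0 = 213.0137, v = 677.3·(+0.04027)/0.83285 + 248.4 = 281.1505
M2: Pc = R·M2+t = (-0.30291, -0.17476, +0.81599); u = 446.2·(-0.30291)/0.81599 + 331.0 = 165.3605, v = 677.3·(-0.17476)/0.81599 + 248.4 = 103.3415
M3: Pc = R·M3+t = (-0.51257, -0.09887, +0.87635); u = 446.2·(-0.51257)/0.87635 + 331.0 = 70.0197, v = 677.3·(-0.09887)/0.87635 + 248.4 = 171.9856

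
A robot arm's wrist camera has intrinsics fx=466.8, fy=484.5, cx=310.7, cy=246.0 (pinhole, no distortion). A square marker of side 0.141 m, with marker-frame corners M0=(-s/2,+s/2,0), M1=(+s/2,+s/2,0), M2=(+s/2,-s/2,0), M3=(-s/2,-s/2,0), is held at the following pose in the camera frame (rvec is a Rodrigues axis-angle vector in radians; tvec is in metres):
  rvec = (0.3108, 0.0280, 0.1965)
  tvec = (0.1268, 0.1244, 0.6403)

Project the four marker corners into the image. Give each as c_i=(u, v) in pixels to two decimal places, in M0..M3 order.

c0=(342.05, 375.12) c1=(439.50, 395.30) c2=(468.46, 302.72) c3=(364.22, 281.07)

Intrinsics K: fx=466.8, fy=484.5, cx=310.7, cy=246.0
Marker side s = 0.141 m; corners in marker frame (Z=0):
  M0 = (-0.0705, +0.0705, 0)
  M1 = (+0.0705, +0.0705, 0)
  M2 = (+0.0705, -0.0705, 0)
  M3 = (-0.0705, -0.0705, 0)
rvec = (0.3108, 0.0280, 0.1965), |rvec| = θ = 0.36877 rad = 21.129°
Rodrigues: sinθ=0.36047, 1−cosθ=0.06723; R = I + sinθ·[k]× + (1−cosθ)·[k]×²:
    [+0.98052 -0.18777 +0.05756]
    [+0.19638 +0.93316 -0.30108]
    [+0.00282 +0.30652 +0.95186]
t = (0.1268, 0.1244, 0.6403) m
M0: Pc = R·M0+t = (+0.04443, +0.17634, +0.66171); u = 466.8·(+0.04443)/0.66171 + 310.7 = 342.0464, v = 484.5·(+0.17634)/0.66171 + 246.0 = 375.1171
M1: Pc = R·M1+t = (+0.18269, +0.20403, +0.66211); u = 466.8·(+0.18269)/0.66211 + 310.7 = 439.4993, v = 484.5·(+0.20403)/0.66211 + 246.0 = 395.3012
M2: Pc = R·M2+t = (+0.20917, +0.07246, +0.61889); u = 466.8·(+0.20917)/0.61889 + 310.7 = 468.4637, v = 484.5·(+0.07246)/0.61889 + 246.0 = 302.7233
M3: Pc = R·M3+t = (+0.07091, +0.04477, +0.61849); u = 466.8·(+0.07091)/0.61849 + 310.7 = 364.2195, v = 484.5·(+0.04477)/0.61849 + 246.0 = 281.0691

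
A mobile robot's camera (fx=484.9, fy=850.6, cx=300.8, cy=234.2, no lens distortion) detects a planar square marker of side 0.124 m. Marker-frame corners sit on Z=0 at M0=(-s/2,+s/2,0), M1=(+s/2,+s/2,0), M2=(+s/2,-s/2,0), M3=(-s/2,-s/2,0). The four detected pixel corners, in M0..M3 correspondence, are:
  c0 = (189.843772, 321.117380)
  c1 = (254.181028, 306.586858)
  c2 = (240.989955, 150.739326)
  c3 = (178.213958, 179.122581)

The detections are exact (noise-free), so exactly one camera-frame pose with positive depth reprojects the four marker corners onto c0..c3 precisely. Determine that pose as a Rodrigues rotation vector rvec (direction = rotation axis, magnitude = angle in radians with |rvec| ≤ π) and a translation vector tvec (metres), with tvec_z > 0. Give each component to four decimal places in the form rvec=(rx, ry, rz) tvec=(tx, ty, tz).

Intrinsics K: fx=484.9, fy=850.6, cx=300.8, cy=234.2
Marker side s = 0.124 m; corners in marker frame (Z=0):
  M0 = (-0.0620, +0.0620, 0)
  M1 = (+0.0620, +0.0620, 0)
  M2 = (+0.0620, -0.0620, 0)
  M3 = (-0.0620, -0.0620, 0)
Detected image corners:
  c0 = (189.843772, 321.117380) px
  c1 = (254.181028, 306.586858) px
  c2 = (240.989955, 150.739326) px
  c3 = (178.213958, 179.122581) px
Planar DLT: solve 8×8 A·h = b for H (H[2,2]=1):
  H  [+349.08144 +88.95310 +214.29559]
  H  [-354.52851 +1186.33447 +239.66354]
  H  [-0.75740 -0.05021 +1.00000]
B = K⁻¹H; ‖b₁‖=1.425665, ‖b₂‖=1.425665; λ = 2/(‖b₁‖+‖b₂‖) = 0.701427, sign → tz>0 ⇒ λ=+0.701427
r₁ = λ·B[:,0] = (+0.83452,-0.14608,-0.53126); r₂ = λ·B[:,1] = (+0.15052,+0.98798,-0.03522)
r₃ = r₁×r₂ = (+0.53002,-0.05058,+0.84648); SVD([r₁ r₂ r₃]) → R = UVᵀ:
  R  [+0.83452 +0.15052 +0.53002]
  R  [-0.14608 +0.98798 -0.05058]
  R  [-0.53126 -0.03522 +0.84648]
t = (-0.12513, +0.00451, +0.70143) m
tr R = 2.668975; θ = arccos((tr R − 1)/2) = 0.583595 rad = 33.438°
axis k = ((R−Rᵀ)₃₂, (R−Rᵀ)₁₃, (R−Rᵀ)₂₁) / (2 sinθ) = (+0.013936, +0.963002, -0.269134)
rvec = θ·k = (+0.008133, +0.562003, -0.157065)

rvec=(0.0081, 0.5620, -0.1571) tvec=(-0.1251, 0.0045, 0.7014)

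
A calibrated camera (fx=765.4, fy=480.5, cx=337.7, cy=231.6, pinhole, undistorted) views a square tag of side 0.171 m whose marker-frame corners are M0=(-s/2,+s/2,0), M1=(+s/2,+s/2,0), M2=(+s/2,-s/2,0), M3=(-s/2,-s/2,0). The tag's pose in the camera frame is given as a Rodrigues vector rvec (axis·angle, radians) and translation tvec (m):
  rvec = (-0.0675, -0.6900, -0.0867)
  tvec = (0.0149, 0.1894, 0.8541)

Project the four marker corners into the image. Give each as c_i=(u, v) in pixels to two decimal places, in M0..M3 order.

c0=(297.33, 400.06) c1=(413.15, 374.56) c2=(398.01, 284.04) c3=(280.96, 297.06)

Intrinsics K: fx=765.4, fy=480.5, cx=337.7, cy=231.6
Marker side s = 0.171 m; corners in marker frame (Z=0):
  M0 = (-0.0855, +0.0855, 0)
  M1 = (+0.0855, +0.0855, 0)
  M2 = (+0.0855, -0.0855, 0)
  M3 = (-0.0855, -0.0855, 0)
rvec = (-0.0675, -0.6900, -0.0867), |rvec| = θ = 0.69869 rad = 40.032°
Rodrigues: sinθ=0.64322, 1−cosθ=0.23432; R = I + sinθ·[k]× + (1−cosθ)·[k]×²:
    [+0.76787 +0.10217 -0.63241]
    [-0.05746 +0.99421 +0.09085]
    [+0.63802 -0.03343 +0.76929]
t = (0.0149, 0.1894, 0.8541) m
M0: Pc = R·M0+t = (-0.04202, +0.27932, +0.79669); u = 765.4·(-0.04202)/0.79669 + 337.7 = 297.3331, v = 480.5·(+0.27932)/0.79669 + 231.6 = 400.0618
M1: Pc = R·M1+t = (+0.08929, +0.26949, +0.90579); u = 765.4·(+0.08929)/0.90579 + 337.7 = 413.1493, v = 480.5·(+0.26949)/0.90579 + 231.6 = 374.5584
M2: Pc = R·M2+t = (+0.07182, +0.09948, +0.91151); u = 765.4·(+0.07182)/0.91151 + 337.7 = 398.0054, v = 480.5·(+0.09948)/0.91151 + 231.6 = 284.0420
M3: Pc = R·M3+t = (-0.05949, +0.10931, +0.80241); u = 765.4·(-0.05949)/0.80241 + 337.7 = 280.9551, v = 480.5·(+0.10931)/0.80241 + 231.6 = 297.0564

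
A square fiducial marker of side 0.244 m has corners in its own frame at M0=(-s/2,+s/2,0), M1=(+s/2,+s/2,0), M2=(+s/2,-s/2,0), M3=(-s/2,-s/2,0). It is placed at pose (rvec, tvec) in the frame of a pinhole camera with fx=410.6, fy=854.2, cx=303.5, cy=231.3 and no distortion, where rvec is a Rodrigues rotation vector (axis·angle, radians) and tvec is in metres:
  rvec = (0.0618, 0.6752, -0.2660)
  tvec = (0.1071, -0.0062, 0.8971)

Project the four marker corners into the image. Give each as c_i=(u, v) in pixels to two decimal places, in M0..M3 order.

c0=(323.79, 353.45) c1=(419.29, 319.33) c2=(386.31, 74.78) c3=(296.66, 146.81)

Intrinsics K: fx=410.6, fy=854.2, cx=303.5, cy=231.3
Marker side s = 0.244 m; corners in marker frame (Z=0):
  M0 = (-0.1220, +0.1220, 0)
  M1 = (+0.1220, +0.1220, 0)
  M2 = (+0.1220, -0.1220, 0)
  M3 = (-0.1220, -0.1220, 0)
rvec = (0.0618, 0.6752, -0.2660), |rvec| = θ = 0.72833 rad = 41.730°
Rodrigues: sinθ=0.66563, 1−cosθ=0.25372; R = I + sinθ·[k]× + (1−cosθ)·[k]×²:
    [+0.74811 +0.26306 +0.60921]
    [-0.22314 +0.96433 -0.14238]
    [-0.62493 -0.02942 +0.78013]
t = (0.1071, -0.0062, 0.8971) m
M0: Pc = R·M0+t = (+0.04792, +0.13867, +0.96975); u = 410.6·(+0.04792)/0.96975 + 303.5 = 323.7911, v = 854.2·(+0.13867)/0.96975 + 231.3 = 353.4481
M1: Pc = R·M1+t = (+0.23046, +0.08423, +0.81727); u = 410.6·(+0.23046)/0.81727 + 303.5 = 419.2854, v = 854.2·(+0.08423)/0.81727 + 231.3 = 319.3313
M2: Pc = R·M2+t = (+0.16628, -0.15107, +0.82445); u = 410.6·(+0.16628)/0.82445 + 303.5 = 386.3108, v = 854.2·(-0.15107)/0.82445 + 231.3 = 74.7766
M3: Pc = R·M3+t = (-0.01626, -0.09663, +0.97693); u = 410.6·(-0.01626)/0.97693 + 303.5 = 296.6650, v = 854.2·(-0.09663)/0.97693 + 231.3 = 146.8137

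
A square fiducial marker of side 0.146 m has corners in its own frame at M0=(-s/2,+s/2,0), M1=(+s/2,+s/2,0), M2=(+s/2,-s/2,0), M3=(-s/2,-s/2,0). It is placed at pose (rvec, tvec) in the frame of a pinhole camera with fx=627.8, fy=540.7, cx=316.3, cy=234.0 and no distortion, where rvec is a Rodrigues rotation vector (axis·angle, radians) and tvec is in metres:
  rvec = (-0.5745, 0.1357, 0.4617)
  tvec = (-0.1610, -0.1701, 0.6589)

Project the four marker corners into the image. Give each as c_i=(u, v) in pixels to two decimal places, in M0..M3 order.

Intrinsics K: fx=627.8, fy=540.7, cx=316.3, cy=234.0
Marker side s = 0.146 m; corners in marker frame (Z=0):
  M0 = (-0.0730, +0.0730, 0)
  M1 = (+0.0730, +0.0730, 0)
  M2 = (+0.0730, -0.0730, 0)
  M3 = (-0.0730, -0.0730, 0)
rvec = (-0.5745, 0.1357, 0.4617), |rvec| = θ = 0.74942 rad = 42.939°
Rodrigues: sinθ=0.68121, 1−cosθ=0.26792; R = I + sinθ·[k]× + (1−cosθ)·[k]×²:
    [+0.88953 -0.45687 -0.00318]
    [+0.38249 +0.74087 +0.55210]
    [-0.24988 -0.49233 +0.83377]
t = (-0.1610, -0.1701, 0.6589) m
M0: Pc = R·M0+t = (-0.25929, -0.14394, +0.64120); u = 627.8·(-0.25929)/0.64120 + 316.3 = 62.4322, v = 540.7·(-0.14394)/0.64120 + 234.0 = 112.6223
M1: Pc = R·M1+t = (-0.12942, -0.08809, +0.60472); u = 627.8·(-0.12942)/0.60472 + 316.3 = 181.9445, v = 540.7·(-0.08809)/0.60472 + 234.0 = 155.2314
M2: Pc = R·M2+t = (-0.06271, -0.19626, +0.67660); u = 627.8·(-0.06271)/0.67660 + 316.3 = 258.1101, v = 540.7·(-0.19626)/0.67660 + 234.0 = 77.1587
M3: Pc = R·M3+t = (-0.19258, -0.25211, +0.71308); u = 627.8·(-0.19258)/0.71308 + 316.3 = 146.7480, v = 540.7·(-0.25211)/0.71308 + 234.0 = 42.8391

c0=(62.43, 112.62) c1=(181.94, 155.23) c2=(258.11, 77.16) c3=(146.75, 42.84)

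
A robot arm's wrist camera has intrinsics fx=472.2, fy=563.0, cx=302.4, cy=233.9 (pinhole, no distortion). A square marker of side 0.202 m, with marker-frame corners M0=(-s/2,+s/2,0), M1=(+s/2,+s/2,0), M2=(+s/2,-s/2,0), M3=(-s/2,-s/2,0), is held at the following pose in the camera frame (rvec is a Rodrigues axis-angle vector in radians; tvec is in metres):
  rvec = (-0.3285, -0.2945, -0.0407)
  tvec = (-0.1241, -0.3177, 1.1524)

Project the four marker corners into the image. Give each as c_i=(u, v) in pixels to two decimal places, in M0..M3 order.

Intrinsics K: fx=472.2, fy=563.0, cx=302.4, cy=233.9
Marker side s = 0.202 m; corners in marker frame (Z=0):
  M0 = (-0.1010, +0.1010, 0)
  M1 = (+0.1010, +0.1010, 0)
  M2 = (+0.1010, -0.1010, 0)
  M3 = (-0.1010, -0.1010, 0)
rvec = (-0.3285, -0.2945, -0.0407), |rvec| = θ = 0.44306 rad = 25.385°
Rodrigues: sinθ=0.42870, 1−cosθ=0.09655; R = I + sinθ·[k]× + (1−cosθ)·[k]×²:
    [+0.95652 +0.08697 -0.27838]
    [+0.00820 +0.94611 +0.32375]
    [+0.29154 -0.31196 +0.90426]
t = (-0.1241, -0.3177, 1.1524) m
M0: Pc = R·M0+t = (-0.21193, -0.22297, +1.09145); u = 472.2·(-0.21193)/1.09145 + 302.4 = 210.7133, v = 563.0·(-0.22297)/1.09145 + 233.9 = 118.8846
M1: Pc = R·M1+t = (-0.01871, -0.22131, +1.15034); u = 472.2·(-0.01871)/1.15034 + 302.4 = 294.7209, v = 563.0·(-0.22131)/1.15034 + 233.9 = 125.5838
M2: Pc = R·M2+t = (-0.03627, -0.41243, +1.21335); u = 472.2·(-0.03627)/1.21335 + 302.4 = 288.2830, v = 563.0·(-0.41243)/1.21335 + 233.9 = 42.5320
M3: Pc = R·M3+t = (-0.22949, -0.41409, +1.15446); u = 472.2·(-0.22949)/1.15446 + 302.4 = 208.5326, v = 563.0·(-0.41409)/1.15446 + 233.9 = 31.9619

c0=(210.71, 118.88) c1=(294.72, 125.58) c2=(288.28, 42.53) c3=(208.53, 31.96)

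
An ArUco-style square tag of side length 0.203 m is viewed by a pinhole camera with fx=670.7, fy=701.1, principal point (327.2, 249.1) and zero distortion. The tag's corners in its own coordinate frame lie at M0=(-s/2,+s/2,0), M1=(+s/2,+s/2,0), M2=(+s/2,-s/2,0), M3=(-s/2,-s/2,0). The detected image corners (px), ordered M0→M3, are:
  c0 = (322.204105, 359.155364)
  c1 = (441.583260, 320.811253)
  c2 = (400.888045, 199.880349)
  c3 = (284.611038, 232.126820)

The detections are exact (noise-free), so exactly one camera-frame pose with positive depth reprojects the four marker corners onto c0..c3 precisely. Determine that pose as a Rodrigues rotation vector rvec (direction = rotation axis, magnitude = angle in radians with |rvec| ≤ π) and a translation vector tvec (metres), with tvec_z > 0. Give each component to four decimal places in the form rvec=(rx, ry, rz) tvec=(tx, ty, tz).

rvec=(-0.2385, -0.1736, -0.2873) tvec=(0.0577, 0.0421, 1.0793)

Intrinsics K: fx=670.7, fy=701.1, cx=327.2, cy=249.1
Marker side s = 0.203 m; corners in marker frame (Z=0):
  M0 = (-0.1015, +0.1015, 0)
  M1 = (+0.1015, +0.1015, 0)
  M2 = (+0.1015, -0.1015, 0)
  M3 = (-0.1015, -0.1015, 0)
Detected image corners:
  c0 = (322.204105, 359.155364) px
  c1 = (441.583260, 320.811253) px
  c2 = (400.888045, 199.880349) px
  c3 = (284.611038, 232.126820) px
Planar DLT: solve 8×8 A·h = b for H (H[2,2]=1):
  H  [+648.26120 +123.40043 +363.06203]
  H  [-121.42055 +557.07098 +276.44920]
  H  [+0.18761 -0.19202 +1.00000]
B = K⁻¹H; ‖b₁‖=0.926488, ‖b₂‖=0.926488; λ = 2/(‖b₁‖+‖b₂‖) = 1.079345, sign → tz>0 ⇒ λ=+1.079345
r₁ = λ·B[:,0] = (+0.94445,-0.25887,+0.20250); r₂ = λ·B[:,1] = (+0.29970,+0.93125,-0.20726)
r₃ = r₁×r₂ = (-0.13492,+0.25643,+0.95710); SVD([r₁ r₂ r₃]) → R = UVᵀ:
  R  [+0.94445 +0.29970 -0.13492]
  R  [-0.25887 +0.93125 +0.25643]
  R  [+0.20250 -0.20726 +0.95710]
t = (+0.05771, +0.04210, +1.07935) m
tr R = 2.832795; θ = arccos((tr R − 1)/2) = 0.411811 rad = 23.595°
axis k = ((R−Rᵀ)₃₂, (R−Rᵀ)₁₃, (R−Rᵀ)₂₁) / (2 sinθ) = (-0.579220, -0.421495, -0.697744)
rvec = θ·k = (-0.238529, -0.173576, -0.287338)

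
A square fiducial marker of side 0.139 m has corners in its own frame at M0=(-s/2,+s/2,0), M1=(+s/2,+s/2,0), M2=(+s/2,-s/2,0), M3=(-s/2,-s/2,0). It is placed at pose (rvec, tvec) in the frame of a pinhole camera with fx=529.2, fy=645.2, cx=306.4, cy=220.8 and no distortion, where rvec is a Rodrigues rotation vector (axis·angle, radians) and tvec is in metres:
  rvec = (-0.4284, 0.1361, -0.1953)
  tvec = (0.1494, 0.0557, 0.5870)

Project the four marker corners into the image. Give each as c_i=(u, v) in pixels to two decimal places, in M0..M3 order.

c0=(393.59, 372.65) c1=(525.29, 340.92) c2=(484.97, 198.31) c3=(366.55, 229.89)

Intrinsics K: fx=529.2, fy=645.2, cx=306.4, cy=220.8
Marker side s = 0.139 m; corners in marker frame (Z=0):
  M0 = (-0.0695, +0.0695, 0)
  M1 = (+0.0695, +0.0695, 0)
  M2 = (+0.0695, -0.0695, 0)
  M3 = (-0.0695, -0.0695, 0)
rvec = (-0.4284, 0.1361, -0.1953), |rvec| = θ = 0.49009 rad = 28.080°
Rodrigues: sinθ=0.47071, 1−cosθ=0.11771; R = I + sinθ·[k]× + (1−cosθ)·[k]×²:
    [+0.97223 +0.15900 +0.17172]
    [-0.21615 +0.89137 +0.39843]
    [-0.08971 -0.42448 +0.90098]
t = (0.1494, 0.0557, 0.5870) m
M0: Pc = R·M0+t = (+0.09288, +0.13267, +0.56373); u = 529.2·(+0.09288)/0.56373 + 306.4 = 393.5909, v = 645.2·(+0.13267)/0.56373 + 220.8 = 372.6451
M1: Pc = R·M1+t = (+0.22802, +0.10263, +0.55126); u = 529.2·(+0.22802)/0.55126 + 306.4 = 525.2944, v = 645.2·(+0.10263)/0.55126 + 220.8 = 340.9156
M2: Pc = R·M2+t = (+0.20592, -0.02127, +0.61027); u = 529.2·(+0.20592)/0.61027 + 306.4 = 484.9655, v = 645.2·(-0.02127)/0.61027 + 220.8 = 198.3100
M3: Pc = R·M3+t = (+0.07078, +0.00877, +0.62274); u = 529.2·(+0.07078)/0.62274 + 306.4 = 366.5482, v = 645.2·(+0.00877)/0.62274 + 220.8 = 229.8888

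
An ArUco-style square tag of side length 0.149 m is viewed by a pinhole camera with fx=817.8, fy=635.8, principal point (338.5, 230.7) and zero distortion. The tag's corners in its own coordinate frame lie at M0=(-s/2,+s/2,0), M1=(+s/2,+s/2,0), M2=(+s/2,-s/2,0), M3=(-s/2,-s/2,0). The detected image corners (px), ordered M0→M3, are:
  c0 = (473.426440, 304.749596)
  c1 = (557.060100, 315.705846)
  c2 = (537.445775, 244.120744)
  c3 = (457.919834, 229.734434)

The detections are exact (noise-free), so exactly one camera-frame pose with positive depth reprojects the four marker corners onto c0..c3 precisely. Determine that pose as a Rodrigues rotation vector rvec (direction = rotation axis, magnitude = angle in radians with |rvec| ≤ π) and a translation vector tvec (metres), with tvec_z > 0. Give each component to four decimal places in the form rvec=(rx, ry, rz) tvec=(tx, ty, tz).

rvec=(-0.5205, -0.5120, 0.0654) tvec=(0.2408, 0.0769, 1.1660)

Intrinsics K: fx=817.8, fy=635.8, cx=338.5, cy=230.7
Marker side s = 0.149 m; corners in marker frame (Z=0):
  M0 = (-0.0745, +0.0745, 0)
  M1 = (+0.0745, +0.0745, 0)
  M2 = (+0.0745, -0.0745, 0)
  M3 = (-0.0745, -0.0745, 0)
Detected image corners:
  c0 = (473.426440, 304.749596) px
  c1 = (557.060100, 315.705846) px
  c2 = (537.445775, 244.120744) px
  c3 = (457.919834, 229.734434) px
Planar DLT: solve 8×8 A·h = b for H (H[2,2]=1):
  H  [+743.01954 -95.07465 +507.36316]
  H  [+191.24303 +376.38174 +272.61018]
  H  [+0.38687 -0.42121 +1.00000]
B = K⁻¹H; ‖b₁‖=0.857639, ‖b₂‖=0.857639; λ = 2/(‖b₁‖+‖b₂‖) = 1.165991, sign → tz>0 ⇒ λ=+1.165991
r₁ = λ·B[:,0] = (+0.87266,+0.18704,+0.45109); r₂ = λ·B[:,1] = (+0.06773,+0.86845,-0.49113)
r₃ = r₁×r₂ = (-0.48361,+0.45914,+0.74519); SVD([r₁ r₂ r₃]) → R = UVᵀ:
  R  [+0.87266 +0.06773 -0.48361]
  R  [+0.18704 +0.86845 +0.45914]
  R  [+0.45109 -0.49113 +0.74519]
t = (+0.24076, +0.07686, +1.16599) m
tr R = 2.486302; θ = arccos((tr R − 1)/2) = 0.733029 rad = 41.999°
axis k = ((R−Rᵀ)₃₂, (R−Rᵀ)₁₃, (R−Rᵀ)₂₁) / (2 sinθ) = (-0.710083, -0.698451, +0.089155)
rvec = θ·k = (-0.520511, -0.511985, +0.065353)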